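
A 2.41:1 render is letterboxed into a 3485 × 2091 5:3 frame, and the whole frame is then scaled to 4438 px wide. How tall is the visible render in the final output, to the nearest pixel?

1841 px

Fitted into 3485×2091, the render spans the width; its height is 3485 / 2.410 ≈ 1446.06 px.
Resizing to 4438 px wide multiplies everything by 1.2735: 1446.06 → 1841.49 px.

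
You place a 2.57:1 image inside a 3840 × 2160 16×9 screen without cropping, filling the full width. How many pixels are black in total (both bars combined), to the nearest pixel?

Content height = 3840 / 2.570 ≈ 1494.1634 px.
Black = 2160 − 1494.1634 = 665.8366 px.
Bar area = 665.8366 × 3840 ≈ 2556812 px.

2556812 pixels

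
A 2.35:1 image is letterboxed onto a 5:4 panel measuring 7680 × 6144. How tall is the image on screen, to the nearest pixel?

2.35:1 (2.350) > 5:4 (1.250), so the image fills the width.
That makes the image 3268.09 px tall (7680 / 2.350).

3268 px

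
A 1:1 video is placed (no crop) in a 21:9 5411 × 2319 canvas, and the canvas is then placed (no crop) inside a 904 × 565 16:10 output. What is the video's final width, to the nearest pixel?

Inside the 5411×2319 canvas the video is height-limited at 2319.00 × 2319.00.
The 21:9 canvas is width-limited in 904×565, giving 904.00 × 387.43; scale factor 0.1671.
The video scales with it: width 2319.00 × 0.1671 ≈ 387.43.

387 px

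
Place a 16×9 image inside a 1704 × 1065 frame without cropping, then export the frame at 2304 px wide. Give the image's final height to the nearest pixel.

Fitted into 1704×1065, the image spans the width; its height is 1704 × 9/16 ≈ 958.50 px.
Scaling 1704 → 2304 is ×1.3521, so the height becomes 958.50 × 1.3521 ≈ 1296.00 px.

1296 px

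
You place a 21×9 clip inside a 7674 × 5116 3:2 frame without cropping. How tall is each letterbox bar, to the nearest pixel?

914 px

21×9 (2.333) > 3:2 (1.500), so the clip fills the width.
Content height = 7674 × 9/21 ≈ 3288.86 px.
5116 − 3288.86 = 1827.14 px of bars (913.57 each).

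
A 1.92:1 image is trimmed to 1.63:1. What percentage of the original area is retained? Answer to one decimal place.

84.9%

1.63:1 is narrower than 1.92:1, so the crop keeps the full height and trims the width.
(1.630)/(1.920) ≈ 0.849 of the area survives.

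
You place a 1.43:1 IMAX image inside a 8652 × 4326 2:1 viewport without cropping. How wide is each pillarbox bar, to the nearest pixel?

1.43:1 IMAX (1.430) < 2:1 (2.000), so the image fills the height.
The image is 4326 × 1.430 ≈ 6186.18 px wide.
Leftover width: 8652 − 6186.18 = 2465.82 px → 1232.91 each side.

1233 px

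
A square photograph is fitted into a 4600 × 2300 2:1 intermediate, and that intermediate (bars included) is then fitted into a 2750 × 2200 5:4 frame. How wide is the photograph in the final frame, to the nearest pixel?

First fit — square into 4600×2300 spans the height: 2300.00 × 2300.00.
Second fit — the 2:1 canvas into 2750×2200 spans the width: 2750.00 × 1375.00 (×0.5978 from 4600×2300).
The photograph scales with it: width 2300.00 × 0.5978 ≈ 1375.00.

1375 px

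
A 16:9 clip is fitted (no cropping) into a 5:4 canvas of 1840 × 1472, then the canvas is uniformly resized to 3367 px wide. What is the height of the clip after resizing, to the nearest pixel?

1894 px

At 1840×1472 the clip is width-limited, so height = 1840 × 9/16 ≈ 1035.00 px.
Resizing to 3367 px wide multiplies everything by 1.8299: 1035.00 → 1893.94 px.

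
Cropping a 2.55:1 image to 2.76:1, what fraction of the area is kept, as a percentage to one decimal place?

The width stays; only height is cut (since 2.76:1 is wider than 2.55:1).
Area ratio = (2.550)/(2.760) = 92.39% retained.

92.4%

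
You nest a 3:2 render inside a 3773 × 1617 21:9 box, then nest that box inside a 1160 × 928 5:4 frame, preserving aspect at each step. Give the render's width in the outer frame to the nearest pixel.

Inside the 3773×1617 canvas the render is height-limited at 2425.50 × 1617.00.
21:9 in 1160×928: fills the width, so the intermediate becomes 1160.00 × 497.14 — a scale of ×0.3074.
So the render's width is 2425.50 × 0.3074 ≈ 745.71.

746 px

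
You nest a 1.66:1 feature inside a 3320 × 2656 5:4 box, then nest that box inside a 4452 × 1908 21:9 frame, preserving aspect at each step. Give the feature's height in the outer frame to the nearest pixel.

1437 px

Inside the 3320×2656 canvas the feature is width-limited at 3320.00 × 2000.00.
5:4 in 4452×1908: fills the height, so the intermediate becomes 2385.00 × 1908.00 — a scale of ×0.7184.
Applying the same ×0.7184: 2000.00 → 1436.75.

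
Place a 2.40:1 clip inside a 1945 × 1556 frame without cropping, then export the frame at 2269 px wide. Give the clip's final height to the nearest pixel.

In the 1945×1556 frame the clip fills the width: height = 1945 / 2.400 ≈ 810.42 px.
Scaling 1945 → 2269 is ×1.1666, so the height becomes 810.42 × 1.1666 ≈ 945.42 px.

945 px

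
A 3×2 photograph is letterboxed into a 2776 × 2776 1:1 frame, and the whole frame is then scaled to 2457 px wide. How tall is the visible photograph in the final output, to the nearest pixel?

At 2776×2776 the photograph is width-limited, so height = 2776 × 2/3 ≈ 1850.67 px.
Resizing to 2457 px wide multiplies everything by 0.8851: 1850.67 → 1638.00 px.

1638 px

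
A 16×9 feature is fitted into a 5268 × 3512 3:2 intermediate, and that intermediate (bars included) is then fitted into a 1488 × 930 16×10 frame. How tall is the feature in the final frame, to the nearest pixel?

Inside the 5268×3512 canvas the feature is width-limited at 5268.00 × 2963.25.
Second fit — the 3:2 canvas into 1488×930 spans the height: 1395.00 × 930.00 (×0.2648 from 5268×3512).
The feature scales with it: height 2963.25 × 0.2648 ≈ 784.69.

785 px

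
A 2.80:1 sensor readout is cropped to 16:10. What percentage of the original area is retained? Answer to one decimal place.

57.1%

Going from 2.80:1 to 16:10 means cutting width while keeping height.
(1.600)/(2.800) ≈ 0.571 of the area survives.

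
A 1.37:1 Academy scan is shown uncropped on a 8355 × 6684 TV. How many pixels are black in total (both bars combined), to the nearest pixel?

4891517 pixels

1.37:1 Academy (1.370) > 5:4 (1.250), so the scan fills the width.
That makes the image 6098.5401 px tall (8355 / 1.370).
6684 − 6098.5401 = 585.4599 px of bars.
Bar area = 585.4599 × 8355 ≈ 4891517 px.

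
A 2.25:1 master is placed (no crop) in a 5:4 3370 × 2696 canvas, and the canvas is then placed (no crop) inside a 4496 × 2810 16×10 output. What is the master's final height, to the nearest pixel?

First fit — 2.25:1 into 3370×2696 spans the width: 3370.00 × 1497.78.
Second fit — the 5:4 canvas into 4496×2810 spans the height: 3512.50 × 2810.00 (×1.0423 from 3370×2696).
The master scales with it: height 1497.78 × 1.0423 ≈ 1561.11.

1561 px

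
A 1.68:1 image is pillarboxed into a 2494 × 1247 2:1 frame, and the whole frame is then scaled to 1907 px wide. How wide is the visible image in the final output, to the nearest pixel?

1602 px

Fitted into 2494×1247, the image spans the height; its width is 1247 × 1.680 ≈ 2094.96 px.
Resizing to 1907 px wide multiplies everything by 0.7646: 2094.96 → 1601.88 px.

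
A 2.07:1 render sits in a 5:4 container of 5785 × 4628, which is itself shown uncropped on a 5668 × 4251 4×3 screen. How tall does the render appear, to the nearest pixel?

First fit — 2.07:1 into 5785×4628 spans the width: 5785.00 × 2794.69.
The 5:4 canvas is height-limited in 5668×4251, giving 5313.75 × 4251.00; scale factor 0.9185.
The render scales with it: height 2794.69 × 0.9185 ≈ 2567.03.

2567 px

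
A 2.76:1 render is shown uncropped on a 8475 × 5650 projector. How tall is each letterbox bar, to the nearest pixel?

1290 px

2.76:1 (2.760) > 3:2 (1.500), so the render fills the width.
The render is 8475 / 2.760 ≈ 3070.65 px tall.
Leftover height: 5650 − 3070.65 = 2579.35 px → 1289.67 each side.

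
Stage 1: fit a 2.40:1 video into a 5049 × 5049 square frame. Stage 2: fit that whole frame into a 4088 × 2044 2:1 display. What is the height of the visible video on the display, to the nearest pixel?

2.40:1 in 5049×5049: fills the width, so the video is 5049.00 × 2103.75.
Second fit — the square canvas into 4088×2044 spans the height: 2044.00 × 2044.00 (×0.4048 from 5049×5049).
Applying the same ×0.4048: 2103.75 → 851.67.

852 px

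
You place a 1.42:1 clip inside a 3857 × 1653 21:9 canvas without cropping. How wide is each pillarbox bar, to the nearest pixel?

755 px

1.42:1 is narrower than 21:9, so it spans the full height.
The clip is 1653 × 1.420 ≈ 2347.26 px wide.
3857 − 2347.26 = 1509.74 px of bars (754.87 each).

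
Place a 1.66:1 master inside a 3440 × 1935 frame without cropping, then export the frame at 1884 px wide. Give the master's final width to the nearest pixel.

1759 px

In the 3440×1935 frame the master fills the height: width = 1935 × 1.660 ≈ 3212.10 px.
Scaling 3440 → 1884 is ×0.5477, so the width becomes 3212.10 × 0.5477 ≈ 1759.18 px.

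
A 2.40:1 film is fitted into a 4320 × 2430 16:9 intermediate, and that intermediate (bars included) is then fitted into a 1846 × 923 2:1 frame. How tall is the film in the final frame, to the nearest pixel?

684 px

First fit — 2.40:1 into 4320×2430 spans the width: 4320.00 × 1800.00.
The 16:9 canvas is height-limited in 1846×923, giving 1640.89 × 923.00; scale factor 0.3798.
So the film's height is 1800.00 × 0.3798 ≈ 683.70.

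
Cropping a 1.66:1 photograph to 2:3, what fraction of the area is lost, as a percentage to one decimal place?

59.8%

Going from 1.66:1 to 2:3 means cutting width while keeping height.
Fraction kept = (0.667)/(1.660) ≈ 40.16%, so 59.84% is lost.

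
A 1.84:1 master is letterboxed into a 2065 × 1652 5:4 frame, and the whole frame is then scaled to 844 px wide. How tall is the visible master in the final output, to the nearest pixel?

At 2065×1652 the master is width-limited, so height = 2065 / 1.840 ≈ 1122.28 px.
The frame scales by 844/2065 = 0.4087; 1122.28 × 0.4087 ≈ 458.70 px.

459 px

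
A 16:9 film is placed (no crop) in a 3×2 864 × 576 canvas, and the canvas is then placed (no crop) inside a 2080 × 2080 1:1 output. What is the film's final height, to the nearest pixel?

Inside the 864×576 canvas the film is width-limited at 864.00 × 486.00.
3×2 in 2080×2080: fills the width, so the intermediate becomes 2080.00 × 1386.67 — a scale of ×2.4074.
Applying the same ×2.4074: 486.00 → 1170.00.

1170 px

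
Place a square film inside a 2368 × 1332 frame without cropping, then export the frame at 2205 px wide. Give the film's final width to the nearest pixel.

1240 px

In the 2368×1332 frame the film fills the height: width = 1332 × 1/1 ≈ 1332.00 px.
Scaling 2368 → 2205 is ×0.9312, so the width becomes 1332.00 × 0.9312 ≈ 1240.31 px.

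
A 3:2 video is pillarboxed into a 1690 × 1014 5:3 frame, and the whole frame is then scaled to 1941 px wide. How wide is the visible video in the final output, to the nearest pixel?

Fitted into 1690×1014, the video spans the height; its width is 1014 × 3/2 ≈ 1521.00 px.
Resizing to 1941 px wide multiplies everything by 1.1485: 1521.00 → 1746.90 px.

1747 px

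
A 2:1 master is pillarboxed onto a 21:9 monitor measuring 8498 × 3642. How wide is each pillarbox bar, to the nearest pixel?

607 px

2:1 is narrower than 21:9, so it spans the full height.
The master is 3642 × 2/1 ≈ 7284.00 px wide.
8498 − 7284.00 = 1214.00 px of bars (607.00 each).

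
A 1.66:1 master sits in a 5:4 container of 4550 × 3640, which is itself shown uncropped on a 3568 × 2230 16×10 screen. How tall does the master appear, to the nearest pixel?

1.66:1 in 4550×3640: fills the width, so the master is 4550.00 × 2740.96.
The 5:4 canvas is height-limited in 3568×2230, giving 2787.50 × 2230.00; scale factor 0.6126.
So the master's height is 2740.96 × 0.6126 ≈ 1679.22.

1679 px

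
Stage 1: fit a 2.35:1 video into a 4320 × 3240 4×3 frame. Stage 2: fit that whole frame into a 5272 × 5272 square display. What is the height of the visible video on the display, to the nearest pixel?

2.35:1 in 4320×3240: fills the width, so the video is 4320.00 × 1838.30.
The 4×3 canvas is width-limited in 5272×5272, giving 5272.00 × 3954.00; scale factor 1.2204.
The video scales with it: height 1838.30 × 1.2204 ≈ 2243.40.

2243 px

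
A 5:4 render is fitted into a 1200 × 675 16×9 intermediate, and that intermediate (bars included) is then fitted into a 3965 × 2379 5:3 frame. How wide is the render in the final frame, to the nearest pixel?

2788 px

5:4 in 1200×675: fills the height, so the render is 843.75 × 675.00.
16×9 in 3965×2379: fills the width, so the intermediate becomes 3965.00 × 2230.31 — a scale of ×3.3042.
The render scales with it: width 843.75 × 3.3042 ≈ 2787.89.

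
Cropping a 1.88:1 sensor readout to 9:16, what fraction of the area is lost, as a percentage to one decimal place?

70.1%

Going from 1.88:1 to 9:16 means cutting width while keeping height.
Fraction kept = (0.562)/(1.880) ≈ 29.92%, so 70.08% is lost.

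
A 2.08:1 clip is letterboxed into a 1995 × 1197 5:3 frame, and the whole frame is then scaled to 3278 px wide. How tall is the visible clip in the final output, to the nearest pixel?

At 1995×1197 the clip is width-limited, so height = 1995 / 2.080 ≈ 959.13 px.
Resizing to 3278 px wide multiplies everything by 1.6431: 959.13 → 1575.96 px.

1576 px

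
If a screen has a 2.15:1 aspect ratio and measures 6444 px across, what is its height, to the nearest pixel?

2997 px

6444 / 2.150 = 2997.21.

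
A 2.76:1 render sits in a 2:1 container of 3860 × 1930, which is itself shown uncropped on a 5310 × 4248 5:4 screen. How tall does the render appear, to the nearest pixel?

2.76:1 in 3860×1930: fills the width, so the render is 3860.00 × 1398.55.
Second fit — the 2:1 canvas into 5310×4248 spans the width: 5310.00 × 2655.00 (×1.3756 from 3860×1930).
The render scales with it: height 1398.55 × 1.3756 ≈ 1923.91.

1924 px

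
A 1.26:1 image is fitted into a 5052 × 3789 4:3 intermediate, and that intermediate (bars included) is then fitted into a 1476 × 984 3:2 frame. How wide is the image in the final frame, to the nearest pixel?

Inside the 5052×3789 canvas the image is height-limited at 4774.14 × 3789.00.
Second fit — the 4:3 canvas into 1476×984 spans the height: 1312.00 × 984.00 (×0.2597 from 5052×3789).
So the image's width is 4774.14 × 0.2597 ≈ 1239.84.

1240 px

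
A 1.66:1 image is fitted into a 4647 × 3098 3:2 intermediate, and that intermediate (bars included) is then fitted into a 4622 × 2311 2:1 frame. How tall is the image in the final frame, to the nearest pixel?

First fit — 1.66:1 into 4647×3098 spans the width: 4647.00 × 2799.40.
Second fit — the 3:2 canvas into 4622×2311 spans the height: 3466.50 × 2311.00 (×0.7460 from 4647×3098).
The image scales with it: height 2799.40 × 0.7460 ≈ 2088.25.

2088 px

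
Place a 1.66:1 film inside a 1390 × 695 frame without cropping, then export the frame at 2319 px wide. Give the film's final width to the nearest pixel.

In the 1390×695 frame the film fills the height: width = 695 × 1.660 ≈ 1153.70 px.
Resizing to 2319 px wide multiplies everything by 1.6683: 1153.70 → 1924.77 px.

1925 px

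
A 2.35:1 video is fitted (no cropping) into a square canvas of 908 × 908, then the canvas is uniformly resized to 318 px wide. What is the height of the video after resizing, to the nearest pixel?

135 px

Fitted into 908×908, the video spans the width; its height is 908 / 2.350 ≈ 386.38 px.
The frame scales by 318/908 = 0.3502; 386.38 × 0.3502 ≈ 135.32 px.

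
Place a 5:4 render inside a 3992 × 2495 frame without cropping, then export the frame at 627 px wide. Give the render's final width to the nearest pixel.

490 px

At 3992×2495 the render is height-limited, so width = 2495 × 5/4 ≈ 3118.75 px.
Scaling 3992 → 627 is ×0.1571, so the width becomes 3118.75 × 0.1571 ≈ 489.84 px.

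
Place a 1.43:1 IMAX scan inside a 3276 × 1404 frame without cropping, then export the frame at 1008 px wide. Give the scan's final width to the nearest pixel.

Fitted into 3276×1404, the scan spans the height; its width is 1404 × 1.430 ≈ 2007.72 px.
Scaling 3276 → 1008 is ×0.3077, so the width becomes 2007.72 × 0.3077 ≈ 617.76 px.

618 px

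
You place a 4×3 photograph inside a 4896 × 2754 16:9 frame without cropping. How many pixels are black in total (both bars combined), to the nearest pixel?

3370896 pixels

Since 1.333 < 1.778, the photograph is height-limited.
That makes the image 3672.0000 px wide (2754 × 4/3).
Black = 4896 − 3672.0000 = 1224.0000 px.
Bar area = 1224.0000 × 2754 ≈ 3370896 px.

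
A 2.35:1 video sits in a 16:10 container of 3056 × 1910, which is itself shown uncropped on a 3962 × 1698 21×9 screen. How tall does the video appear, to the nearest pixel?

Inside the 3056×1910 canvas the video is width-limited at 3056.00 × 1300.43.
16:10 in 3962×1698: fills the height, so the intermediate becomes 2716.80 × 1698.00 — a scale of ×0.8890.
So the video's height is 1300.43 × 0.8890 ≈ 1156.09.

1156 px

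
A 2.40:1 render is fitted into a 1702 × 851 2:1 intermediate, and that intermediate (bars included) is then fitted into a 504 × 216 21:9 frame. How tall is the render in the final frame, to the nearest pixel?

2.40:1 in 1702×851: fills the width, so the render is 1702.00 × 709.17.
The 2:1 canvas is height-limited in 504×216, giving 432.00 × 216.00; scale factor 0.2538.
Applying the same ×0.2538: 709.17 → 180.00.

180 px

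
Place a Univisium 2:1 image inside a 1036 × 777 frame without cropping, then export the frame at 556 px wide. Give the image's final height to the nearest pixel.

278 px

In the 1036×777 frame the image fills the width: height = 1036 × 1/2 ≈ 518.00 px.
Scaling 1036 → 556 is ×0.5367, so the height becomes 518.00 × 0.5367 ≈ 278.00 px.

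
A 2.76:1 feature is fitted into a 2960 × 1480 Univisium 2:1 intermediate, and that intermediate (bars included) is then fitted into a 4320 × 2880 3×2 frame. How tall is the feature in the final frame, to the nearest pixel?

1565 px

Inside the 2960×1480 canvas the feature is width-limited at 2960.00 × 1072.46.
The Univisium 2:1 canvas is width-limited in 4320×2880, giving 4320.00 × 2160.00; scale factor 1.4595.
Applying the same ×1.4595: 1072.46 → 1565.22.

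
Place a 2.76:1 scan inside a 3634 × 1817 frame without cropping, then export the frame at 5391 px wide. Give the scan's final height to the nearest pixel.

In the 3634×1817 frame the scan fills the width: height = 3634 / 2.760 ≈ 1316.67 px.
The frame scales by 5391/3634 = 1.4835; 1316.67 × 1.4835 ≈ 1953.26 px.

1953 px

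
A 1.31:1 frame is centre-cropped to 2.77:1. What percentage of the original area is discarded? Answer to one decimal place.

52.7%

The width stays; only height is cut (since 2.77:1 is wider than 1.31:1).
Fraction kept = (1.310)/(2.770) ≈ 47.29%, so 52.71% is lost.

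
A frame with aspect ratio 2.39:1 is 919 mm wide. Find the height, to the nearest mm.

At 2.39:1, 919 / 2.390 ≈ 384.52.

385 mm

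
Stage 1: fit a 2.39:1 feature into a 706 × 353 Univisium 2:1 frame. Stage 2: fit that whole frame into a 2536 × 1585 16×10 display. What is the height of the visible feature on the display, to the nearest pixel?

1061 px

2.39:1 in 706×353: fills the width, so the feature is 706.00 × 295.40.
The Univisium 2:1 canvas is width-limited in 2536×1585, giving 2536.00 × 1268.00; scale factor 3.5921.
The feature scales with it: height 295.40 × 3.5921 ≈ 1061.09.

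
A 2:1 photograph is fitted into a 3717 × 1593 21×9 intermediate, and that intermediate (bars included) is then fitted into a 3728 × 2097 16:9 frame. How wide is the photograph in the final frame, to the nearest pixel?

3195 px

Inside the 3717×1593 canvas the photograph is height-limited at 3186.00 × 1593.00.
The 21×9 canvas is width-limited in 3728×2097, giving 3728.00 × 1597.71; scale factor 1.0030.
So the photograph's width is 3186.00 × 1.0030 ≈ 3195.43.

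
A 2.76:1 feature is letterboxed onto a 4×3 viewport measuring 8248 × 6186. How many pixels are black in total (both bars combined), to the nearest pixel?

2.76:1 (2.760) > 4×3 (1.333), so the feature fills the width.
The feature is 8248 / 2.760 ≈ 2988.4058 px tall.
6186 − 2988.4058 = 3197.5942 px of bars.
Bar area = 3197.5942 × 8248 ≈ 26373757 px.

26373757 pixels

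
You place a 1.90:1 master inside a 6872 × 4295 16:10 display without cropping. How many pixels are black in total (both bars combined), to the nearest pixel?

1.90:1 (1.900) > 16:10 (1.600), so the master fills the width.
The master is 6872 / 1.900 ≈ 3616.8421 px tall.
Leftover height: 4295 − 3616.8421 = 678.1579 px.
That's 678.1579 × 6872 ≈ 4660301 black pixels.

4660301 pixels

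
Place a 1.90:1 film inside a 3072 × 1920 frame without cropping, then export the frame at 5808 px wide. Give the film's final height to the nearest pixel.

At 3072×1920 the film is width-limited, so height = 3072 / 1.900 ≈ 1616.84 px.
The frame scales by 5808/3072 = 1.8906; 1616.84 × 1.8906 ≈ 3056.84 px.

3057 px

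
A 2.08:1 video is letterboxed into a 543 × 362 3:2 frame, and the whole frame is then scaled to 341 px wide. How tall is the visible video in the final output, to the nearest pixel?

164 px

Fitted into 543×362, the video spans the width; its height is 543 / 2.080 ≈ 261.06 px.
Scaling 543 → 341 is ×0.6280, so the height becomes 261.06 × 0.6280 ≈ 163.94 px.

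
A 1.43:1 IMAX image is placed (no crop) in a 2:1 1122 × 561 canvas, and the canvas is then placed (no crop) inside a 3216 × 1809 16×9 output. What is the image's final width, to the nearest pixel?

2299 px

First fit — 1.43:1 IMAX into 1122×561 spans the height: 802.23 × 561.00.
Second fit — the 2:1 canvas into 3216×1809 spans the width: 3216.00 × 1608.00 (×2.8663 from 1122×561).
Applying the same ×2.8663: 802.23 → 2299.44.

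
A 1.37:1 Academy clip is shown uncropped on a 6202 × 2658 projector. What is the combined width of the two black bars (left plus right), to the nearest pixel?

1.37:1 Academy (1.370) < 21:9 (2.333), so the clip fills the height.
Content width = 2658 × 1.370 ≈ 3641.46 px.
6202 − 3641.46 = 2560.54 px of bars.

2561 px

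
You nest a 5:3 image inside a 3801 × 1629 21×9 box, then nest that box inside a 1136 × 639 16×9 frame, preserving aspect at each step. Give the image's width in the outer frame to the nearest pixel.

First fit — 5:3 into 3801×1629 spans the height: 2715.00 × 1629.00.
Second fit — the 21×9 canvas into 1136×639 spans the width: 1136.00 × 486.86 (×0.2989 from 3801×1629).
So the image's width is 2715.00 × 0.2989 ≈ 811.43.

811 px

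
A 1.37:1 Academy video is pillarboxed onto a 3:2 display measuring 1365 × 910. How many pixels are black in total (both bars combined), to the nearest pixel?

107653 pixels

1.37:1 Academy is narrower than 3:2, so it spans the full height.
That makes the image 1246.7000 px wide (910 × 1.370).
1365 − 1246.7000 = 118.3000 px of bars.
That's 118.3000 × 910 ≈ 107653 black pixels.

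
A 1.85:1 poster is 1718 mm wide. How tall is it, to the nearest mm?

929 mm

1718 / 1.850 = 928.65.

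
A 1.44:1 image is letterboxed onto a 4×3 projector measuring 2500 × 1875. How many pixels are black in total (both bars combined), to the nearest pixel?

Since 1.440 > 1.333, the image is width-limited.
Content height = 2500 / 1.440 ≈ 1736.1111 px.
Leftover height: 1875 − 1736.1111 = 138.8889 px.
Bar area = 138.8889 × 2500 ≈ 347222 px.

347222 pixels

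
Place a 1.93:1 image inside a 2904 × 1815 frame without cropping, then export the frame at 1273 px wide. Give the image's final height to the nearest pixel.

At 2904×1815 the image is width-limited, so height = 2904 / 1.930 ≈ 1504.66 px.
Scaling 2904 → 1273 is ×0.4384, so the height becomes 1504.66 × 0.4384 ≈ 659.59 px.

660 px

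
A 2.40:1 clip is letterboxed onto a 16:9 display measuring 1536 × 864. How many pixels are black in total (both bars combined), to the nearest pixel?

2.40:1 (2.400) > 16:9 (1.778), so the clip fills the width.
The clip is 1536 / 2.400 ≈ 640.0000 px tall.
864 − 640.0000 = 224.0000 px of bars.
Bar area = 224.0000 × 1536 ≈ 344064 px.

344064 pixels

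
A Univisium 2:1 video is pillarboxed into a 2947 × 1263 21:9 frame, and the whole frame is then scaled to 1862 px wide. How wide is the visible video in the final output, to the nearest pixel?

1596 px

At 2947×1263 the video is height-limited, so width = 1263 × 2/1 ≈ 2526.00 px.
Scaling 2947 → 1862 is ×0.6318, so the width becomes 2526.00 × 0.6318 ≈ 1596.00 px.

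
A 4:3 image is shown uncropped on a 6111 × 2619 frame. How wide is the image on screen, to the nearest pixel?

3492 px

Since 1.333 < 2.333, the image is height-limited.
Content width = 2619 × 4/3 ≈ 3492.00 px.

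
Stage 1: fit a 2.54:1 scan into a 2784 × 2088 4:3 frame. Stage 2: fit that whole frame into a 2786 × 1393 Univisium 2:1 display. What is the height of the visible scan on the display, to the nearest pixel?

2.54:1 in 2784×2088: fills the width, so the scan is 2784.00 × 1096.06.
Second fit — the 4:3 canvas into 2786×1393 spans the height: 1857.33 × 1393.00 (×0.6671 from 2784×2088).
The scan scales with it: height 1096.06 × 0.6671 ≈ 731.23.

731 px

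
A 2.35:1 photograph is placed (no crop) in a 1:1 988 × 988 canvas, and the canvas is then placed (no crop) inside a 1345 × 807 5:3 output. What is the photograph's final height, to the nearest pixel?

2.35:1 in 988×988: fills the width, so the photograph is 988.00 × 420.43.
Second fit — the 1:1 canvas into 1345×807 spans the height: 807.00 × 807.00 (×0.8168 from 988×988).
The photograph scales with it: height 420.43 × 0.8168 ≈ 343.40.

343 px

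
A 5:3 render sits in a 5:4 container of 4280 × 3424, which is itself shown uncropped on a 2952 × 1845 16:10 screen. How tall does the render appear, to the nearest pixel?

5:3 in 4280×3424: fills the width, so the render is 4280.00 × 2568.00.
5:4 in 2952×1845: fills the height, so the intermediate becomes 2306.25 × 1845.00 — a scale of ×0.5388.
So the render's height is 2568.00 × 0.5388 ≈ 1383.75.

1384 px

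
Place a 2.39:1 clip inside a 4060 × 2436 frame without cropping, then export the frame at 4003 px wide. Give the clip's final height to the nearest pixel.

1675 px

At 4060×2436 the clip is width-limited, so height = 4060 / 2.390 ≈ 1698.74 px.
The frame scales by 4003/4060 = 0.9860; 1698.74 × 0.9860 ≈ 1674.90 px.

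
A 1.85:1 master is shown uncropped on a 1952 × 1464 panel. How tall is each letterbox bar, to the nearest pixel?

1.85:1 (1.850) > 4:3 (1.333), so the master fills the width.
The master is 1952 / 1.850 ≈ 1055.14 px tall.
1464 − 1055.14 = 408.86 px of bars (204.43 each).

204 px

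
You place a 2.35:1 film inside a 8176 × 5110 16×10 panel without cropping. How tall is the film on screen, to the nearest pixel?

2.35:1 is wider than 16×10, so it spans the full width.
That makes the image 3479.15 px tall (8176 / 2.350).

3479 px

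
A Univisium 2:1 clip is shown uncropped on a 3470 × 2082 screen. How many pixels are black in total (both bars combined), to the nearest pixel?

1204090 pixels

Since 2.000 > 1.667, the clip is width-limited.
That makes the image 1735.0000 px tall (3470 × 1/2).
Black = 2082 − 1735.0000 = 347.0000 px.
Bar area = 347.0000 × 3470 ≈ 1204090 px.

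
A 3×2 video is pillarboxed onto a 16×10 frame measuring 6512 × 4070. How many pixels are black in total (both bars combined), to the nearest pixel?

Since 1.500 < 1.600, the video is height-limited.
Content width = 4070 × 3/2 ≈ 6105.0000 px.
Leftover width: 6512 − 6105.0000 = 407.0000 px.
Across the 4070-px span: 407.0000 × 4070 ≈ 1656490 px.

1656490 pixels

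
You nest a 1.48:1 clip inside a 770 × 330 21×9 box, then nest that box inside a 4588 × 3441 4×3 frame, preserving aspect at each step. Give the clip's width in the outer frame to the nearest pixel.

Inside the 770×330 canvas the clip is height-limited at 488.40 × 330.00.
The 21×9 canvas is width-limited in 4588×3441, giving 4588.00 × 1966.29; scale factor 5.9584.
The clip scales with it: width 488.40 × 5.9584 ≈ 2910.10.

2910 px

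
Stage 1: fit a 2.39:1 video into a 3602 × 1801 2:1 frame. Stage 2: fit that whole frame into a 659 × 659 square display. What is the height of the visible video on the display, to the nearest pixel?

Inside the 3602×1801 canvas the video is width-limited at 3602.00 × 1507.11.
The 2:1 canvas is width-limited in 659×659, giving 659.00 × 329.50; scale factor 0.1830.
The video scales with it: height 1507.11 × 0.1830 ≈ 275.73.

276 px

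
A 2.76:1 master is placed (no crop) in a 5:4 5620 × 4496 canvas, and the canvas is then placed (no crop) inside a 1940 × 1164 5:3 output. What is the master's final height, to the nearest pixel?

527 px

Inside the 5620×4496 canvas the master is width-limited at 5620.00 × 2036.23.
Second fit — the 5:4 canvas into 1940×1164 spans the height: 1455.00 × 1164.00 (×0.2589 from 5620×4496).
The master scales with it: height 2036.23 × 0.2589 ≈ 527.17.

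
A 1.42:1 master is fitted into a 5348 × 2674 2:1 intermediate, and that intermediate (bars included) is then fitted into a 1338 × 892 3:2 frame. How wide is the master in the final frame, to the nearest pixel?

Inside the 5348×2674 canvas the master is height-limited at 3797.08 × 2674.00.
Second fit — the 2:1 canvas into 1338×892 spans the width: 1338.00 × 669.00 (×0.2502 from 5348×2674).
The master scales with it: width 3797.08 × 0.2502 ≈ 949.98.

950 px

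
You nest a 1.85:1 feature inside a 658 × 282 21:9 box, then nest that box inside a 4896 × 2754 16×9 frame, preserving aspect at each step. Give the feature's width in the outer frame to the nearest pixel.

3882 px

First fit — 1.85:1 into 658×282 spans the height: 521.70 × 282.00.
21:9 in 4896×2754: fills the width, so the intermediate becomes 4896.00 × 2098.29 — a scale of ×7.4407.
So the feature's width is 521.70 × 7.4407 ≈ 3881.83.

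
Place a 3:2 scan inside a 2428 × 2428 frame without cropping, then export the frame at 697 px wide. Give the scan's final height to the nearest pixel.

Fitted into 2428×2428, the scan spans the width; its height is 2428 × 2/3 ≈ 1618.67 px.
The frame scales by 697/2428 = 0.2871; 1618.67 × 0.2871 ≈ 464.67 px.

465 px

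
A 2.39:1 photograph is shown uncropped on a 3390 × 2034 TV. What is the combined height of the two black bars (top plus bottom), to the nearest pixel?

2.39:1 (2.390) > 5:3 (1.667), so the photograph fills the width.
Content height = 3390 / 2.390 ≈ 1418.41 px.
Black = 2034 − 1418.41 = 615.59 px.

616 px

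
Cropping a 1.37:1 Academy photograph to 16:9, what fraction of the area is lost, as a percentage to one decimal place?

22.9%

16:9 is wider than 1.37:1 Academy, so the crop keeps the full width and trims the height.
Area ratio = (1.370)/(1.778) = 77.06%; the remaining 22.94% is cropped out.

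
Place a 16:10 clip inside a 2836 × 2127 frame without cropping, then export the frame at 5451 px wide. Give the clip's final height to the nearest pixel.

In the 2836×2127 frame the clip fills the width: height = 2836 × 10/16 ≈ 1772.50 px.
Resizing to 5451 px wide multiplies everything by 1.9221: 1772.50 → 3406.88 px.

3407 px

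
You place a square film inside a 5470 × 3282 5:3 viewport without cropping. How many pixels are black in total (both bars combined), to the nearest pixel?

7181016 pixels

Since 1.000 < 1.667, the film is height-limited.
That makes the image 3282.0000 px wide (3282 × 1/1).
Leftover width: 5470 − 3282.0000 = 2188.0000 px.
Across the 3282-px span: 2188.0000 × 3282 ≈ 7181016 px.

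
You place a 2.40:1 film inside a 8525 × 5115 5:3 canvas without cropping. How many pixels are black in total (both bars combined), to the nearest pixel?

13323865 pixels

2.40:1 (2.400) > 5:3 (1.667), so the film fills the width.
That makes the image 3552.0833 px tall (8525 / 2.400).
Black = 5115 − 3552.0833 = 1562.9167 px.
That's 1562.9167 × 8525 ≈ 13323865 black pixels.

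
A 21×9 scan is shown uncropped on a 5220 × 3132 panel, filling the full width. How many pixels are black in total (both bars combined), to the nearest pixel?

4671154 pixels

Content height = 5220 × 9/21 ≈ 2237.1429 px.
Leftover height: 3132 − 2237.1429 = 894.8571 px.
Across the 5220-px span: 894.8571 × 5220 ≈ 4671154 px.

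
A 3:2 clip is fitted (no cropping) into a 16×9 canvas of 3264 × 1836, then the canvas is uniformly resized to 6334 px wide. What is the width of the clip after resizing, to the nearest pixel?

5344 px

At 3264×1836 the clip is height-limited, so width = 1836 × 3/2 ≈ 2754.00 px.
Scaling 3264 → 6334 is ×1.9406, so the width becomes 2754.00 × 1.9406 ≈ 5344.31 px.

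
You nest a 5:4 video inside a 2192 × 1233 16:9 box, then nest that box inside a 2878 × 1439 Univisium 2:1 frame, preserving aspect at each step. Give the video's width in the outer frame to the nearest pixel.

Inside the 2192×1233 canvas the video is height-limited at 1541.25 × 1233.00.
The 16:9 canvas is height-limited in 2878×1439, giving 2558.22 × 1439.00; scale factor 1.1671.
Applying the same ×1.1671: 1541.25 → 1798.75.

1799 px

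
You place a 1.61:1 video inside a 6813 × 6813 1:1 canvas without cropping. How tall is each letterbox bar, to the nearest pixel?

1.61:1 (1.610) > 1:1 (1.000), so the video fills the width.
Content height = 6813 / 1.610 ≈ 4231.68 px.
6813 − 4231.68 = 2581.32 px of bars (1290.66 each).

1291 px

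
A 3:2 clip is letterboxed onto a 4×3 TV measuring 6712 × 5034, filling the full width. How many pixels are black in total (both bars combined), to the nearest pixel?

Content height = 6712 × 2/3 ≈ 4474.6667 px.
Black = 5034 − 4474.6667 = 559.3333 px.
That's 559.3333 × 6712 ≈ 3754245 black pixels.

3754245 pixels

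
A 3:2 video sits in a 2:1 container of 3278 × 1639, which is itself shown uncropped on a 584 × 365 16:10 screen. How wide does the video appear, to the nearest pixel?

438 px

Inside the 3278×1639 canvas the video is height-limited at 2458.50 × 1639.00.
Second fit — the 2:1 canvas into 584×365 spans the width: 584.00 × 292.00 (×0.1782 from 3278×1639).
Applying the same ×0.1782: 2458.50 → 438.00.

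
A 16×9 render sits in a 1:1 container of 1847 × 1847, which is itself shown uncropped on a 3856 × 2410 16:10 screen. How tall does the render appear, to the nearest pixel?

Inside the 1847×1847 canvas the render is width-limited at 1847.00 × 1038.94.
Second fit — the 1:1 canvas into 3856×2410 spans the height: 2410.00 × 2410.00 (×1.3048 from 1847×1847).
Applying the same ×1.3048: 1038.94 → 1355.62.

1356 px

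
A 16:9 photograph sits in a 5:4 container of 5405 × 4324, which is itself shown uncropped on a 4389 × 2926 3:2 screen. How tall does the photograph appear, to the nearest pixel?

2057 px

16:9 in 5405×4324: fills the width, so the photograph is 5405.00 × 3040.31.
Second fit — the 5:4 canvas into 4389×2926 spans the height: 3657.50 × 2926.00 (×0.6767 from 5405×4324).
Applying the same ×0.6767: 3040.31 → 2057.34.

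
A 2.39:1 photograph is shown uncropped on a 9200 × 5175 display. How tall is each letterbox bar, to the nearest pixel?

663 px

2.39:1 is wider than 16×9, so it spans the full width.
The photograph is 9200 / 2.390 ≈ 3849.37 px tall.
5175 − 3849.37 = 1325.63 px of bars (662.81 each).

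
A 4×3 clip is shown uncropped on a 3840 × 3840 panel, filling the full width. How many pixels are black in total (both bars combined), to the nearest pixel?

Content height = 3840 × 3/4 ≈ 2880.0000 px.
Leftover height: 3840 − 2880.0000 = 960.0000 px.
That's 960.0000 × 3840 ≈ 3686400 black pixels.

3686400 pixels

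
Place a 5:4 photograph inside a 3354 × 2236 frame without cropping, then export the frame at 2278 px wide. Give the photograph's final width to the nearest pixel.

In the 3354×2236 frame the photograph fills the height: width = 2236 × 5/4 ≈ 2795.00 px.
The frame scales by 2278/3354 = 0.6792; 2795.00 × 0.6792 ≈ 1898.33 px.

1898 px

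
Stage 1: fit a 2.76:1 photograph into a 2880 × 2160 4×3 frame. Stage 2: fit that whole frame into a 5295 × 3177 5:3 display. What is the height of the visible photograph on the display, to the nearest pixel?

2.76:1 in 2880×2160: fills the width, so the photograph is 2880.00 × 1043.48.
Second fit — the 4×3 canvas into 5295×3177 spans the height: 4236.00 × 3177.00 (×1.4708 from 2880×2160).
So the photograph's height is 1043.48 × 1.4708 ≈ 1534.78.

1535 px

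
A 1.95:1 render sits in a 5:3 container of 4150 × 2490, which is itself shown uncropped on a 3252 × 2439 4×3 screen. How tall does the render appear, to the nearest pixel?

First fit — 1.95:1 into 4150×2490 spans the width: 4150.00 × 2128.21.
5:3 in 3252×2439: fills the width, so the intermediate becomes 3252.00 × 1951.20 — a scale of ×0.7836.
The render scales with it: height 2128.21 × 0.7836 ≈ 1667.69.

1668 px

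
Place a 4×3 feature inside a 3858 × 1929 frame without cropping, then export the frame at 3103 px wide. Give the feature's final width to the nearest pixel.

2069 px

At 3858×1929 the feature is height-limited, so width = 1929 × 4/3 ≈ 2572.00 px.
The frame scales by 3103/3858 = 0.8043; 2572.00 × 0.8043 ≈ 2068.67 px.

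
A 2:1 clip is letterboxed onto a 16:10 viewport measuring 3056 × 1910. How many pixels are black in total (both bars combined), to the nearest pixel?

1167392 pixels

2:1 is wider than 16:10, so it spans the full width.
The clip is 3056 × 1/2 ≈ 1528.0000 px tall.
1910 − 1528.0000 = 382.0000 px of bars.
Across the 3056-px span: 382.0000 × 3056 ≈ 1167392 px.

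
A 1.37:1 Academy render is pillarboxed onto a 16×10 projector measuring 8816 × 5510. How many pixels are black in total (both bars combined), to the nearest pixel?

6982823 pixels

Since 1.370 < 1.600, the render is height-limited.
Content width = 5510 × 1.370 ≈ 7548.7000 px.
Leftover width: 8816 − 7548.7000 = 1267.3000 px.
Bar area = 1267.3000 × 5510 ≈ 6982823 px.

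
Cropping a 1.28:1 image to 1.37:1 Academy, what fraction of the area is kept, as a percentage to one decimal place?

The width stays; only height is cut (since 1.37:1 Academy is wider than 1.28:1).
(1.280)/(1.370) ≈ 0.934 of the area survives.

93.4%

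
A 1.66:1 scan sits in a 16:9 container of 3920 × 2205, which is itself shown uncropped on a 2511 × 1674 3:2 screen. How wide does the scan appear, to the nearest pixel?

2345 px

1.66:1 in 3920×2205: fills the height, so the scan is 3660.30 × 2205.00.
16:9 in 2511×1674: fills the width, so the intermediate becomes 2511.00 × 1412.44 — a scale of ×0.6406.
So the scan's width is 3660.30 × 0.6406 ≈ 2344.65.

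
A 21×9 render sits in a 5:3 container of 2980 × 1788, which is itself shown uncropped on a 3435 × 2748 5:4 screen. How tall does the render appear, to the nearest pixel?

First fit — 21×9 into 2980×1788 spans the width: 2980.00 × 1277.14.
5:3 in 3435×2748: fills the width, so the intermediate becomes 3435.00 × 2061.00 — a scale of ×1.1527.
So the render's height is 1277.14 × 1.1527 ≈ 1472.14.

1472 px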